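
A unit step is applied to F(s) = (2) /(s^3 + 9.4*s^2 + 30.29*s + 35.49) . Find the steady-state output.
FVT: lim_{t→∞} y(t) = lim_{s→0} s*Y(s) where Y(s) = F(s)/s.
= lim_{s→0} F(s) = F(0) = num(0)/den(0) = 2/35.49 = 0.05635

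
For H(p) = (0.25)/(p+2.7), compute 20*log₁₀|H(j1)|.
Substitute p = j*1: H(j1) = 0.0814234 - 0.0301568j.
|H(j1)| = sqrt(Re² + Im²) = 0.08683.
20*log₁₀(0.08683) = -21.23 dB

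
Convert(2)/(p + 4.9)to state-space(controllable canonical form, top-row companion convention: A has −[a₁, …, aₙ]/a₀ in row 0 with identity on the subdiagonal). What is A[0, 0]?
Reachable canonical form for den = p + 4.9: top row of A = -[a₁,a₂,...,aₙ]/a₀, ones on the subdiagonal, zeros elsewhere.
A = [[-4.9]].
A[0,0] = -4.9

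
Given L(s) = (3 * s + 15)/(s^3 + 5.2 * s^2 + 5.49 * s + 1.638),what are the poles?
Set denominator = 0: s^3 + 5.2*s^2 + 5.49*s + 1.638 = (s + 3.9)(s + 0.6)(s + 0.7) = 0 → Poles: -0.6, -0.7, -3.9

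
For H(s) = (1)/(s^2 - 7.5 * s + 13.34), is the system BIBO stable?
Denominator: s^2 - 7.5*s + 13.34 = (s - 4.6)(s - 2.9). Poles: 2.9, 4.6. All Re(p)<0: No (unstable)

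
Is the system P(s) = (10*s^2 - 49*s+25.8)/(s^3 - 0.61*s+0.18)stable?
Denominator: s^3 - 0.61*s + 0.18 = (s - 0.4)(s - 0.5)(s + 0.9). Poles: -0.9, 0.4, 0.5. All Re(p)<0: No (unstable)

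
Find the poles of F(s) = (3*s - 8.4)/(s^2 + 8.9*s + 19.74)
Set denominator = 0: s^2 + 8.9*s + 19.74 = (s + 4.2)(s + 4.7) = 0 → Poles: -4.2, -4.7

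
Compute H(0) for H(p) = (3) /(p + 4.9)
DC gain = H(0) = num(0)/den(0) = 3/4.9 = 0.6122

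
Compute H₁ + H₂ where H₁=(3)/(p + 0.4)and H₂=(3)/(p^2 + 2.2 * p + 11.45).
Parallel: H = H₁ + H₂ = (n₁·d₂ + n₂·d₁)/(d₁·d₂).
n₁·d₂ = 3*p^2 + 6.6*p + 34.35. n₂·d₁ = 3*p + 1.2. Sum = 3*p^2 + 9.6*p + 35.55. d₁·d₂ = p^3 + 2.6*p^2 + 12.33*p + 4.58.
H(p) = (3*p^2 + 9.6*p + 35.55)/(p^3 + 2.6*p^2 + 12.33*p + 4.58)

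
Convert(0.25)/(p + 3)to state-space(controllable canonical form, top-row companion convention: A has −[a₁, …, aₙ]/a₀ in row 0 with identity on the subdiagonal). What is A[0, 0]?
Reachable canonical form for den = p + 3: top row of A = -[a₁,a₂,...,aₙ]/a₀, ones on the subdiagonal, zeros elsewhere.
A = [[-3]].
A[0,0] = -3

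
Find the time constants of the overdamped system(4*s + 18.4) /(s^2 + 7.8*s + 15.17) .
Overdamped: real poles at -4.1, -3.7. τ = -1/pole → τ₁ = 0.2439, τ₂ = 0.2703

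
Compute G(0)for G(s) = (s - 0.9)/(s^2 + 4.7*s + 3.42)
DC gain = G(0) = num(0)/den(0) = -0.9/3.42 = -0.2632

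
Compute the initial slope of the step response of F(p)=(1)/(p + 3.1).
IVT: y'(0⁺) = lim_{p→∞} p²·Y(p) = lim_{p→∞} p·F(p).
deg(num) = 0, deg(den) = 1, relative degree = 1, so p·F(p) → (leading num)/(leading den) = 1/1 = 1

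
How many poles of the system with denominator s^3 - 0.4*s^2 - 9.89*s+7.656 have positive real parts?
s^3 - 0.4*s^2 - 9.89*s + 7.656 = (s - 2.9)(s - 0.8)(s + 3.3). Poles: -3.3, 0.8, 2.9. RHP poles (Re>0): 2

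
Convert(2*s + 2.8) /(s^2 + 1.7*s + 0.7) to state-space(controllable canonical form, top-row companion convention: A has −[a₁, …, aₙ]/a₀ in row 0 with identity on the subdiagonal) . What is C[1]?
Reachable canonical form: C = numerator coefficients (right-aligned, zero-padded to length n).
num = 2*s + 2.8, C = [[2, 2.8]].
C[1] = 2.8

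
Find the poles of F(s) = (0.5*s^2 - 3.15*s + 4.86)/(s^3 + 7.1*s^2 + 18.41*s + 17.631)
Set denominator = 0: s^3 + 7.1*s^2 + 18.41*s + 17.631 = (s + 2.7)(s^2 + 4.4*s + 6.53) = 0 → Poles: -2.2 + 1.3j, -2.2 - 1.3j, -2.7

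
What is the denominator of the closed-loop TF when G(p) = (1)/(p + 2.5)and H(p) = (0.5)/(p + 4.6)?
Characteristic poly = G_den * H_den + G_num * H_num = (p^2 + 7.1*p + 11.5) + (0.5) = p^2 + 7.1*p + 12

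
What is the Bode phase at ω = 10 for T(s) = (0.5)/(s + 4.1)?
Substitute s = j*10: T(j10) = 0.0175499 - 0.0428046j.
∠T(j10) = atan2(Im, Re) = atan2(-0.0428046, 0.0175499) = -67.71°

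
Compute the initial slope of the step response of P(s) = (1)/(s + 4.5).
IVT: y'(0⁺) = lim_{s→∞} s²·Y(s) = lim_{s→∞} s·P(s).
deg(num) = 0, deg(den) = 1, relative degree = 1, so s·P(s) → (leading num)/(leading den) = 1/1 = 1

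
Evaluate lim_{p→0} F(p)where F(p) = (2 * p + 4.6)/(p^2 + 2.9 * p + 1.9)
DC gain = F(0) = num(0)/den(0) = 4.6/1.9 = 2.421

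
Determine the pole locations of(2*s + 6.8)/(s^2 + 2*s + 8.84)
Set denominator = 0: s^2 + 2*s + 8.84 = 0 → Poles: -1 + 2.8j, -1 - 2.8j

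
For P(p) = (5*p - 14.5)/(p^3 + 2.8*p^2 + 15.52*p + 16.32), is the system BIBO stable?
Denominator: p^3 + 2.8*p^2 + 15.52*p + 16.32 = (p + 1.2)(p^2 + 1.6*p + 13.6). Poles: -0.8 + 3.6j, -0.8 - 3.6j, -1.2. All Re(p)<0: Yes (stable)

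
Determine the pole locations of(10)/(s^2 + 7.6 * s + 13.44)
Set denominator = 0: s^2 + 7.6*s + 13.44 = (s + 2.8)(s + 4.8) = 0 → Poles: -2.8, -4.8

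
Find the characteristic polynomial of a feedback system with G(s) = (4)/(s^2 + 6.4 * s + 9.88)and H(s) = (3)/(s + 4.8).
Characteristic poly = G_den * H_den + G_num * H_num = (s^3 + 11.2*s^2 + 40.6*s + 47.424) + (12) = s^3 + 11.2*s^2 + 40.6*s + 59.424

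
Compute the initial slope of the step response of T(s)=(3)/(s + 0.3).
IVT: y'(0⁺) = lim_{s→∞} s²·Y(s) = lim_{s→∞} s·T(s).
deg(num) = 0, deg(den) = 1, relative degree = 1, so s·T(s) → (leading num)/(leading den) = 3/1 = 3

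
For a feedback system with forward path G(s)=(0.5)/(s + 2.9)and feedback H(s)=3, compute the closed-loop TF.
Closed-loop T = G/(1+GH).
Numerator: G_num * H_den = 0.5.
Denominator: G_den * H_den + G_num * H_num = (s + 2.9) + (1.5) = s + 4.4.
T(s) = (0.5)/(s + 4.4)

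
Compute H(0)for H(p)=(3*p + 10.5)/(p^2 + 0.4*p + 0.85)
DC gain = H(0) = num(0)/den(0) = 10.5/0.85 = 12.35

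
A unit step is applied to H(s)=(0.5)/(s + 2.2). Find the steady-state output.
FVT: lim_{t→∞} y(t) = lim_{s→0} s*Y(s) where Y(s) = H(s)/s.
= lim_{s→0} H(s) = H(0) = num(0)/den(0) = 0.5/2.2 = 0.2273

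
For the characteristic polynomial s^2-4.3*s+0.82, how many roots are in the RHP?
s^2 - 4.3*s + 0.82 = (s - 4.1)(s - 0.2). Poles: 0.2, 4.1. RHP poles (Re>0): 2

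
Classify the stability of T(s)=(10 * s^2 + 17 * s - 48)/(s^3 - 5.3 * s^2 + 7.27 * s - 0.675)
Denominator: s^3 - 5.3*s^2 + 7.27*s - 0.675 = (s - 0.1)(s - 2.7)(s - 2.5). Poles: 0.1, 2.5, 2.7. Unstable (3 pole(s) in RHP)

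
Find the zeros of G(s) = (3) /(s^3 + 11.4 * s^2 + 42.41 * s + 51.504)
Numerator is a nonzero constant (3) → Zeros: none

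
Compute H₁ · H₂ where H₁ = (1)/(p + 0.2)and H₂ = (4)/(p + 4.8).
Series: H = H₁ · H₂ = (n₁·n₂)/(d₁·d₂).
Num: n₁·n₂ = 4. Den: d₁·d₂ = p^2 + 5*p + 0.96.
H(p) = (4)/(p^2 + 5*p + 0.96)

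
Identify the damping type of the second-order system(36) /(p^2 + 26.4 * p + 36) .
Standard form: ωn²/(p²+2ζωn·p+ωn²) gives ωn=6, ζ=2.2.
Overdamped (ζ = 2.2 > 1)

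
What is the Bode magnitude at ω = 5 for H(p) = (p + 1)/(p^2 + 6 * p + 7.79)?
Substitute p = j*5: H(j5) = 0.111011 - 0.0970168j.
|H(j5)| = sqrt(Re² + Im²) = 0.1474.
20*log₁₀(0.1474) = -16.63 dB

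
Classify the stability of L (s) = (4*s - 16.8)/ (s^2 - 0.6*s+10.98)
Denominator: s^2 - 0.6*s + 10.98. Poles: 0.3 + 3.3j, 0.3 - 3.3j. Unstable (2 pole(s) in RHP)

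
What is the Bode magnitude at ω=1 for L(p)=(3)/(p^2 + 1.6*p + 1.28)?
Substitute p = j*1: L(j1) = 0.318375 - 1.81928j.
|L(j1)| = sqrt(Re² + Im²) = 1.847.
20*log₁₀(1.847) = 5.33 dB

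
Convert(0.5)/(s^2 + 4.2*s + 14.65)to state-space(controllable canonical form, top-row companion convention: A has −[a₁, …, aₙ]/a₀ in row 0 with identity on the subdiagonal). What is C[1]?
Reachable canonical form: C = numerator coefficients (right-aligned, zero-padded to length n).
num = 0.5, C = [[0, 0.5]].
C[1] = 0.5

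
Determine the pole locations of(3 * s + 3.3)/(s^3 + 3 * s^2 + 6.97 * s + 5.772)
Set denominator = 0: s^3 + 3*s^2 + 6.97*s + 5.772 = (s + 1.2)(s^2 + 1.8*s + 4.81) = 0 → Poles: -0.9 + 2j, -0.9 - 2j, -1.2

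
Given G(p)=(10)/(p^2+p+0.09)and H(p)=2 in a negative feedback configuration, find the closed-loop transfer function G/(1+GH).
Closed-loop T = G/(1+GH).
Numerator: G_num * H_den = 10.
Denominator: G_den * H_den + G_num * H_num = (p^2 + p + 0.09) + (20) = p^2 + p + 20.09.
T(p) = (10)/(p^2 + p + 20.09)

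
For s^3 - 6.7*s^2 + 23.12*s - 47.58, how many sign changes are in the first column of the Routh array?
Routh array:
s^3: [1, 23.12]; s^2: [-6.7, -47.58]; s^1: [16.0185]; s^0: [-47.58]
First column: [1, -6.7, 16.0185, -47.58]. Sign changes = 3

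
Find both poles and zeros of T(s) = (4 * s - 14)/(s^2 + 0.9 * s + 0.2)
Set denominator = 0: s^2 + 0.9*s + 0.2 = (s + 0.4)(s + 0.5) = 0 → Poles: -0.4, -0.5
Set numerator = 0: 4*s - 14 = 0 → Zeros: 3.5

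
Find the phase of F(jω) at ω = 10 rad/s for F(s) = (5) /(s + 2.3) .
Substitute s = j*10: F(j10) = 0.109222 - 0.474879j.
∠F(j10) = atan2(Im, Re) = atan2(-0.474879, 0.109222) = -77.05°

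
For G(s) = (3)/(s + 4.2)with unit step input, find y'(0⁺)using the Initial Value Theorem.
IVT: y'(0⁺) = lim_{s→∞} s²·Y(s) = lim_{s→∞} s·G(s).
deg(num) = 0, deg(den) = 1, relative degree = 1, so s·G(s) → (leading num)/(leading den) = 3/1 = 3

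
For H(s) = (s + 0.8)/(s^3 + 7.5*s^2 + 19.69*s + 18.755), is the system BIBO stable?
Denominator: s^3 + 7.5*s^2 + 19.69*s + 18.755 = (s + 3.1)(s^2 + 4.4*s + 6.05). Poles: -2.2 + 1.1j, -2.2 - 1.1j, -3.1. All Re(p)<0: Yes (stable)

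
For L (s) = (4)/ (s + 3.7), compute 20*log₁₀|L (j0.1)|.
Substitute s = j*0.1: L(j0.1) = 1.08029 - 0.0291971j.
|L(j0.1)| = sqrt(Re² + Im²) = 1.081.
20*log₁₀(1.081) = 0.67 dB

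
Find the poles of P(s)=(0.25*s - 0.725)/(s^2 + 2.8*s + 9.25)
Set denominator = 0: s^2 + 2.8*s + 9.25 = 0 → Poles: -1.4 + 2.7j, -1.4 - 2.7j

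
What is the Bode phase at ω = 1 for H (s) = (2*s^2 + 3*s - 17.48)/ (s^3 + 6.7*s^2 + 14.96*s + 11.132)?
Substitute s = j*1: H(j1) = -0.207228 + 1.32963j.
∠H(j1) = atan2(Im, Re) = atan2(1.32963, -0.207228) = 98.86°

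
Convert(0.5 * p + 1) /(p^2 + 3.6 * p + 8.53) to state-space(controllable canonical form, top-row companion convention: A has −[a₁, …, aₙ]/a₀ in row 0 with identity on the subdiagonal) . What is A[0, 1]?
Reachable canonical form for den = p^2 + 3.6*p + 8.53: top row of A = -[a₁,a₂,...,aₙ]/a₀, ones on the subdiagonal, zeros elsewhere.
A = [[-3.6, -8.53], [1, 0]].
A[0,1] = -8.53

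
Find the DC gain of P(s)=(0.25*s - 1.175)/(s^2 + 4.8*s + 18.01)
DC gain = P(0) = num(0)/den(0) = -1.175/18.01 = -0.06524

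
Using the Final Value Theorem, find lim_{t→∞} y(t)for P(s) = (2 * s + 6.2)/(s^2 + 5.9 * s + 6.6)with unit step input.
FVT: lim_{t→∞} y(t) = lim_{s→0} s*Y(s) where Y(s) = P(s)/s.
= lim_{s→0} P(s) = P(0) = num(0)/den(0) = 6.2/6.6 = 0.9394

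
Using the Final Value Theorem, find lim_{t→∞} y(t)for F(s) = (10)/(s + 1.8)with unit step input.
FVT: lim_{t→∞} y(t) = lim_{s→0} s*Y(s) where Y(s) = F(s)/s.
= lim_{s→0} F(s) = F(0) = num(0)/den(0) = 10/1.8 = 5.556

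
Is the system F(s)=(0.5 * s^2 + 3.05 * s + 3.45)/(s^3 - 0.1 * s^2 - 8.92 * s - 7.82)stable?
Denominator: s^3 - 0.1*s^2 - 8.92*s - 7.82 = (s - 3.4)(s + 1)(s + 2.3). Poles: -1, -2.3, 3.4. All Re(p)<0: No (unstable)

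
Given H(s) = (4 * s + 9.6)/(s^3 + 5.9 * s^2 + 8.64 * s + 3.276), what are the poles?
Set denominator = 0: s^3 + 5.9*s^2 + 8.64*s + 3.276 = (s + 3.9)(s + 0.6)(s + 1.4) = 0 → Poles: -0.6, -1.4, -3.9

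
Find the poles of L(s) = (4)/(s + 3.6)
Set denominator = 0: s + 3.6 = 0 → Poles: -3.6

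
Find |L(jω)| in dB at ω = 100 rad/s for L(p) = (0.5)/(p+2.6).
Substitute p = j*100: L(j100) = 0.000129912 - 0.00499662j.
|L(j100)| = sqrt(Re² + Im²) = 0.004998.
20*log₁₀(0.004998) = -46.02 dB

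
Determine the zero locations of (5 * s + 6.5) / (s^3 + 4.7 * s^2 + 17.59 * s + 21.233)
Set numerator = 0: 5*s + 6.5 = 0 → Zeros: -1.3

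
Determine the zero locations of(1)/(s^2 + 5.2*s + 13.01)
Numerator is a nonzero constant (1) → Zeros: none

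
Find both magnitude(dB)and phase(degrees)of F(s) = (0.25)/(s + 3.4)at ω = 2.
Substitute s = j*2: F(j2) = 0.0546272 - 0.0321337j.
|F| = 20*log₁₀(sqrt(Re²+Im²)) = -23.96 dB.
∠F = atan2(Im, Re) = -30.47°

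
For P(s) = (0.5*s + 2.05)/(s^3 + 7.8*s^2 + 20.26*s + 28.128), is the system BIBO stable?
Denominator: s^3 + 7.8*s^2 + 20.26*s + 28.128 = (s + 4.8)(s^2 + 3*s + 5.86). Poles: -1.5 + 1.9j, -1.5 - 1.9j, -4.8. All Re(p)<0: Yes (stable)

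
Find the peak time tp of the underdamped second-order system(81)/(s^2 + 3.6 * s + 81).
Standard form: ωn²/(s²+2ζωn·s+ωn²) → ωn = 9, ζ = 0.2.
ωd = ωn·√(1-ζ²) = 9·√(1-0.2²) = 8.818.
tp = π/ωd = π/8.818 = 0.3563 s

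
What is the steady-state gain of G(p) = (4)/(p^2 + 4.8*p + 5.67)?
DC gain = G(0) = num(0)/den(0) = 4/5.67 = 0.7055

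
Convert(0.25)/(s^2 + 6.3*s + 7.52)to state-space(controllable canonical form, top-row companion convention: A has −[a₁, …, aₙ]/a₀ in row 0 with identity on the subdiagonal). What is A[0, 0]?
Reachable canonical form for den = s^2 + 6.3*s + 7.52: top row of A = -[a₁,a₂,...,aₙ]/a₀, ones on the subdiagonal, zeros elsewhere.
A = [[-6.3, -7.52], [1, 0]].
A[0,0] = -6.3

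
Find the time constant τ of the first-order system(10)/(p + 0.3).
First-order system: τ = -1/pole. Pole = -0.3. τ = -1/(-0.3) = 3.333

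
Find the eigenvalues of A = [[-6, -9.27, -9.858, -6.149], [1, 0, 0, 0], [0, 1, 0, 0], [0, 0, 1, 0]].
Eigenvalues solve det(λI - A) = 0.
Characteristic polynomial: λ^4 + 6*λ^3 + 9.27*λ^2 + 9.858*λ + 6.149 = 0.
Factor: (λ + 4.3)(λ + 1.1)(λ^2 + 0.6*λ + 1.3) = 0.
Roots: -0.3 + 1.1j, -0.3 - 1.1j, -1.1, -4.3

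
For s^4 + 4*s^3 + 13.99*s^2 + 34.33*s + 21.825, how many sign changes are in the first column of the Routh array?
Routh array:
s^4: [1, 13.99, 21.825]; s^3: [4, 34.33]; s^2: [5.4075, 21.825]; s^1: [18.1858]; s^0: [21.825]
First column: [1, 4, 5.4075, 18.1858, 21.825]. Sign changes = 0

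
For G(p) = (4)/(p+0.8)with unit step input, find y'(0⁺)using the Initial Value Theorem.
IVT: y'(0⁺) = lim_{p→∞} p²·Y(p) = lim_{p→∞} p·G(p).
deg(num) = 0, deg(den) = 1, relative degree = 1, so p·G(p) → (leading num)/(leading den) = 4/1 = 4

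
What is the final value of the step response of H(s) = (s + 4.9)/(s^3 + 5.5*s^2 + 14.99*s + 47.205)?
FVT: lim_{t→∞} y(t) = lim_{s→0} s*Y(s) where Y(s) = H(s)/s.
= lim_{s→0} H(s) = H(0) = num(0)/den(0) = 4.9/47.205 = 0.1038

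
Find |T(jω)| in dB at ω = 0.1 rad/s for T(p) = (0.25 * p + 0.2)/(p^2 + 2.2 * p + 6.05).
Substitute p = j*0.1: T(j0.1) = 0.0332193 + 0.0029291j.
|T(j0.1)| = sqrt(Re² + Im²) = 0.03335.
20*log₁₀(0.03335) = -29.54 dB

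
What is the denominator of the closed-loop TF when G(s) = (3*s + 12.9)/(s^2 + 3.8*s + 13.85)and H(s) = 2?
Characteristic poly = G_den * H_den + G_num * H_num = (s^2 + 3.8*s + 13.85) + (6*s + 25.8) = s^2 + 9.8*s + 39.65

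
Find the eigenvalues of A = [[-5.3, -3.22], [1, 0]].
Eigenvalues solve det(λI - A) = 0.
Characteristic polynomial: λ^2 + 5.3*λ + 3.22 = 0.
Factor: (λ + 0.7)(λ + 4.6) = 0.
Roots: -0.7, -4.6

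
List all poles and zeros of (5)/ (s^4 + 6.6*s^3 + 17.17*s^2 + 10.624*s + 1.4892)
Set denominator = 0: s^4 + 6.6*s^3 + 17.17*s^2 + 10.624*s + 1.4892 = (s + 0.2)(s + 0.6)(s^2 + 5.8*s + 12.41) = 0 → Poles: -0.2, -0.6, -2.9 + 2j, -2.9 - 2j
Numerator is a nonzero constant (5) → Zeros: none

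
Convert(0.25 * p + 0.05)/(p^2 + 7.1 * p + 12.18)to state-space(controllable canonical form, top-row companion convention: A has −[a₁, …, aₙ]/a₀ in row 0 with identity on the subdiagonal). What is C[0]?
Reachable canonical form: C = numerator coefficients (right-aligned, zero-padded to length n).
num = 0.25*p + 0.05, C = [[0.25, 0.05]].
C[0] = 0.25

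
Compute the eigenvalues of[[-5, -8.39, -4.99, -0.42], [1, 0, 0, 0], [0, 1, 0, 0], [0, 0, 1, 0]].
Eigenvalues solve det(λI - A) = 0.
Characteristic polynomial: λ^4 + 5*λ^3 + 8.39*λ^2 + 4.99*λ + 0.42 = 0.
Factor: (λ + 0.1)(λ + 2)(λ + 1.5)(λ + 1.4) = 0.
Roots: -0.1, -1.4, -1.5, -2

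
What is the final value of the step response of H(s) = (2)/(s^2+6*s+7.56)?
FVT: lim_{t→∞} y(t) = lim_{s→0} s*Y(s) where Y(s) = H(s)/s.
= lim_{s→0} H(s) = H(0) = num(0)/den(0) = 2/7.56 = 0.2646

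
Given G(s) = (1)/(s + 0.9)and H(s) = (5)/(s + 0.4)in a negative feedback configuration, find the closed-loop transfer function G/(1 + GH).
Closed-loop T = G/(1+GH).
Numerator: G_num * H_den = s + 0.4.
Denominator: G_den * H_den + G_num * H_num = (s^2 + 1.3*s + 0.36) + (5) = s^2 + 1.3*s + 5.36.
T(s) = (s + 0.4)/(s^2 + 1.3*s + 5.36)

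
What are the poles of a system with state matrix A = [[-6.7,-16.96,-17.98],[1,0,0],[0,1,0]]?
Eigenvalues solve det(λI - A) = 0.
Characteristic polynomial: λ^3 + 6.7*λ^2 + 16.96*λ + 17.98 = 0.
Factor: (λ + 3.1)(λ^2 + 3.6*λ + 5.8) = 0.
Roots: -1.8 + 1.6j, -1.8 - 1.6j, -3.1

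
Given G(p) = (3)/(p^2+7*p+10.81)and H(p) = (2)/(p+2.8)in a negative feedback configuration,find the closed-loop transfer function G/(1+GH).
Closed-loop T = G/(1+GH).
Numerator: G_num * H_den = 3*p + 8.4.
Denominator: G_den * H_den + G_num * H_num = (p^3 + 9.8*p^2 + 30.41*p + 30.268) + (6) = p^3 + 9.8*p^2 + 30.41*p + 36.268.
T(p) = (3*p + 8.4)/(p^3 + 9.8*p^2 + 30.41*p + 36.268)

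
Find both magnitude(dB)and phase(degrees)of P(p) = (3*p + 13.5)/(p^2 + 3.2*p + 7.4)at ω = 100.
Substitute p = j*100: P(j100) = -0.000389178 - 0.0300347j.
|P| = 20*log₁₀(sqrt(Re²+Im²)) = -30.45 dB.
∠P = atan2(Im, Re) = -90.74°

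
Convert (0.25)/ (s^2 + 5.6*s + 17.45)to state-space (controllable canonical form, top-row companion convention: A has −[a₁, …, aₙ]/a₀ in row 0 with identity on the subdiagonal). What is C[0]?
Reachable canonical form: C = numerator coefficients (right-aligned, zero-padded to length n).
num = 0.25, C = [[0, 0.25]].
C[0] = 0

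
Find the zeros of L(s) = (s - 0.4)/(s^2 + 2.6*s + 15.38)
Set numerator = 0: s - 0.4 = 0 → Zeros: 0.4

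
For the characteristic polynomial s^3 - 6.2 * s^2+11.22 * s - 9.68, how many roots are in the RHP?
s^3 - 6.2*s^2 + 11.22*s - 9.68 = (s - 4)(s^2 - 2.2*s + 2.42). Poles: 1.1 + 1.1j, 1.1 - 1.1j, 4. RHP poles (Re>0): 3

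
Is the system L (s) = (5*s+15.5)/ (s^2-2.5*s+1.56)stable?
Denominator: s^2 - 2.5*s + 1.56 = (s - 1.3)(s - 1.2). Poles: 1.2, 1.3. All Re(p)<0: No (unstable)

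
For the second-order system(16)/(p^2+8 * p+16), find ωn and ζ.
Standard form: ωn²/(p²+2ζωn·p+ωn²).
const=16=ωn² → ωn=4, p coeff=8=2ζωn → ζ=1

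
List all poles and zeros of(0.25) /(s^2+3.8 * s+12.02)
Set denominator = 0: s^2 + 3.8*s + 12.02 = 0 → Poles: -1.9 + 2.9j, -1.9 - 2.9j
Numerator is a nonzero constant (0.25) → Zeros: none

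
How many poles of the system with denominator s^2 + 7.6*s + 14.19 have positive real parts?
s^2 + 7.6*s + 14.19 = (s + 3.3)(s + 4.3). Poles: -3.3, -4.3. RHP poles (Re>0): 0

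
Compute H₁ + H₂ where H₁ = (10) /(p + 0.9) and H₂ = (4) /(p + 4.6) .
Parallel: H = H₁ + H₂ = (n₁·d₂ + n₂·d₁)/(d₁·d₂).
n₁·d₂ = 10*p + 46. n₂·d₁ = 4*p + 3.6. Sum = 14*p + 49.6. d₁·d₂ = p^2 + 5.5*p + 4.14.
H(p) = (14*p + 49.6)/(p^2 + 5.5*p + 4.14)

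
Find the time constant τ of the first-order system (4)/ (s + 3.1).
First-order system: τ = -1/pole. Pole = -3.1. τ = -1/(-3.1) = 0.3226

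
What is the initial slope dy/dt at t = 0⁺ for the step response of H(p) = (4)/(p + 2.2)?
IVT: y'(0⁺) = lim_{p→∞} p²·Y(p) = lim_{p→∞} p·H(p).
deg(num) = 0, deg(den) = 1, relative degree = 1, so p·H(p) → (leading num)/(leading den) = 4/1 = 4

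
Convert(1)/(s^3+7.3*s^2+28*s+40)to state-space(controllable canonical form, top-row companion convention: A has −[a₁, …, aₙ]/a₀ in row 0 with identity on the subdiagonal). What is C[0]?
Reachable canonical form: C = numerator coefficients (right-aligned, zero-padded to length n).
num = 1, C = [[0, 0, 1]].
C[0] = 0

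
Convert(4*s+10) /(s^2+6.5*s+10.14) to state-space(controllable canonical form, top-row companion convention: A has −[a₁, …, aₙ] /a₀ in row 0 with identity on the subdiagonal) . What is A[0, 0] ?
Reachable canonical form for den = s^2 + 6.5*s + 10.14: top row of A = -[a₁,a₂,...,aₙ]/a₀, ones on the subdiagonal, zeros elsewhere.
A = [[-6.5, -10.14], [1, 0]].
A[0,0] = -6.5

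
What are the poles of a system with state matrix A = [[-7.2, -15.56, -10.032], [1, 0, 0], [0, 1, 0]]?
Eigenvalues solve det(λI - A) = 0.
Characteristic polynomial: λ^3 + 7.2*λ^2 + 15.56*λ + 10.032 = 0.
Factor: (λ + 1.2)(λ + 3.8)(λ + 2.2) = 0.
Roots: -1.2, -2.2, -3.8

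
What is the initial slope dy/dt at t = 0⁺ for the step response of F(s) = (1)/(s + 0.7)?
IVT: y'(0⁺) = lim_{s→∞} s²·Y(s) = lim_{s→∞} s·F(s).
deg(num) = 0, deg(den) = 1, relative degree = 1, so s·F(s) → (leading num)/(leading den) = 1/1 = 1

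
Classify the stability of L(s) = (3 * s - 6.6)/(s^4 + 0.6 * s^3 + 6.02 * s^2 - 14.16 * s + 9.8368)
Denominator: s^4 + 0.6*s^3 + 6.02*s^2 - 14.16*s + 9.8368 = (s^2 - 1.8*s + 1.06)(s^2 + 2.4*s + 9.28). Poles: -1.2 + 2.8j, -1.2 - 2.8j, 0.9 + 0.5j, 0.9 - 0.5j. Unstable (2 pole(s) in RHP)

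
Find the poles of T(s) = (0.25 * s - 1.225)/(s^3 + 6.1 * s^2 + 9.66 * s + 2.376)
Set denominator = 0: s^3 + 6.1*s^2 + 9.66*s + 2.376 = (s + 3.6)(s + 0.3)(s + 2.2) = 0 → Poles: -0.3, -2.2, -3.6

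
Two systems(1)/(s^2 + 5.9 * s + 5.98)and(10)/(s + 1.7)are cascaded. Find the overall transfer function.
Series: H = H₁ · H₂ = (n₁·n₂)/(d₁·d₂).
Num: n₁·n₂ = 10. Den: d₁·d₂ = s^3 + 7.6*s^2 + 16.01*s + 10.166.
H(s) = (10)/(s^3 + 7.6*s^2 + 16.01*s + 10.166)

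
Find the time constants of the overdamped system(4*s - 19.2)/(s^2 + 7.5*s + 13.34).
Overdamped: real poles at -4.6, -2.9. τ = -1/pole → τ₁ = 0.2174, τ₂ = 0.3448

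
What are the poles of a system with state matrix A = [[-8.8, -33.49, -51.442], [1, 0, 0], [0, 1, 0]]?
Eigenvalues solve det(λI - A) = 0.
Characteristic polynomial: λ^3 + 8.8*λ^2 + 33.49*λ + 51.442 = 0.
Factor: (λ + 3.4)(λ^2 + 5.4*λ + 15.13) = 0.
Roots: -2.7 + 2.8j, -2.7 - 2.8j, -3.4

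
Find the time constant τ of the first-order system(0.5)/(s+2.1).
First-order system: τ = -1/pole. Pole = -2.1. τ = -1/(-2.1) = 0.4762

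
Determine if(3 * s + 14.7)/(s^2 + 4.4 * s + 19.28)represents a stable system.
Denominator: s^2 + 4.4*s + 19.28. Poles: -2.2 + 3.8j, -2.2 - 3.8j. All Re(p)<0: Yes (stable)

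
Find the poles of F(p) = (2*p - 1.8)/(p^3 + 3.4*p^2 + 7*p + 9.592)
Set denominator = 0: p^3 + 3.4*p^2 + 7*p + 9.592 = (p + 2.2)(p^2 + 1.2*p + 4.36) = 0 → Poles: -0.6 + 2j, -0.6 - 2j, -2.2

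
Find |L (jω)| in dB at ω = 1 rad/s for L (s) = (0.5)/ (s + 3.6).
Substitute s = j*1: L(j1) = 0.12894 - 0.0358166j.
|L(j1)| = sqrt(Re² + Im²) = 0.1338.
20*log₁₀(0.1338) = -17.47 dB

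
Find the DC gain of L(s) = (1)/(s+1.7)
DC gain = L(0) = num(0)/den(0) = 1/1.7 = 0.5882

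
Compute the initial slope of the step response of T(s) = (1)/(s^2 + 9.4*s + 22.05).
IVT: y'(0⁺) = lim_{s→∞} s²·Y(s) = lim_{s→∞} s·T(s).
deg(num) = 0, deg(den) = 2, relative degree = 2 ≥ 2, so s·T(s) → 0. Initial slope = 0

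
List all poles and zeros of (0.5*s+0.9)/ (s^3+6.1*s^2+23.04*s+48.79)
Set denominator = 0: s^3 + 6.1*s^2 + 23.04*s + 48.79 = (s + 3.5)(s^2 + 2.6*s + 13.94) = 0 → Poles: -1.3 + 3.5j, -1.3 - 3.5j, -3.5
Set numerator = 0: 0.5*s + 0.9 = 0 → Zeros: -1.8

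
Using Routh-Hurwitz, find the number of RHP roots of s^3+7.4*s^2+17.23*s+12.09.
Routh array:
s^3: [1, 17.23]; s^2: [7.4, 12.09]; s^1: [15.5962]; s^0: [12.09]
First column: [1, 7.4, 15.5962, 12.09]. Sign changes = RHP roots = 0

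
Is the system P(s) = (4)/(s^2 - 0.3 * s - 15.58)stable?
Denominator: s^2 - 0.3*s - 15.58 = (s - 4.1)(s + 3.8). Poles: -3.8, 4.1. All Re(p)<0: No (unstable)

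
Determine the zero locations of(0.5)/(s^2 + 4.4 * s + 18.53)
Numerator is a nonzero constant (0.5) → Zeros: none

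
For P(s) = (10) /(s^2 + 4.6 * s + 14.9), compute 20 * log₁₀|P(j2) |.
Substitute s = j*2: P(j2) = 0.535758 - 0.4522j.
|P(j2)| = sqrt(Re² + Im²) = 0.7011.
20*log₁₀(0.7011) = -3.08 dB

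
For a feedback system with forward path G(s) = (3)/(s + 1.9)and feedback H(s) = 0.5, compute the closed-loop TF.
Closed-loop T = G/(1+GH).
Numerator: G_num * H_den = 3.
Denominator: G_den * H_den + G_num * H_num = (s + 1.9) + (1.5) = s + 3.4.
T(s) = (3)/(s + 3.4)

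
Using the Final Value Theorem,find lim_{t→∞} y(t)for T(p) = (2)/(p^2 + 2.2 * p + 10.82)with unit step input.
FVT: lim_{t→∞} y(t) = lim_{p→0} p*Y(p) where Y(p) = T(p)/p.
= lim_{p→0} T(p) = T(0) = num(0)/den(0) = 2/10.82 = 0.1848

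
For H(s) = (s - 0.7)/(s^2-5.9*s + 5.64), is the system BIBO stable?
Denominator: s^2 - 5.9*s + 5.64 = (s - 1.2)(s - 4.7). Poles: 1.2, 4.7. All Re(p)<0: No (unstable)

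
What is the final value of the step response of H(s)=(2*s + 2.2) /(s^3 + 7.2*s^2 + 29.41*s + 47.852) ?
FVT: lim_{t→∞} y(t) = lim_{s→0} s*Y(s) where Y(s) = H(s)/s.
= lim_{s→0} H(s) = H(0) = num(0)/den(0) = 2.2/47.852 = 0.04598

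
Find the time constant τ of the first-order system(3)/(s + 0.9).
First-order system: τ = -1/pole. Pole = -0.9. τ = -1/(-0.9) = 1.111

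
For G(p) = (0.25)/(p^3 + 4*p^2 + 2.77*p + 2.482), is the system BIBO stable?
Denominator: p^3 + 4*p^2 + 2.77*p + 2.482 = (p + 3.4)(p^2 + 0.6*p + 0.73). Poles: -0.3 + 0.8j, -0.3 - 0.8j, -3.4. All Re(p)<0: Yes (stable)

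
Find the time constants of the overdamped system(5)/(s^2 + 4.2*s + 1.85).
Overdamped: real poles at -0.5, -3.7. τ = -1/pole → τ₁ = 2, τ₂ = 0.2703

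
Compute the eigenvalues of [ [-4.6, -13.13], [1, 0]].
Eigenvalues solve det(λI - A) = 0.
Characteristic polynomial: λ^2 + 4.6*λ + 13.13 = 0.
Roots: -2.3 + 2.8j, -2.3 - 2.8j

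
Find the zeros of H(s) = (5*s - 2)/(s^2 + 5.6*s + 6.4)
Set numerator = 0: 5*s - 2 = 0 → Zeros: 0.4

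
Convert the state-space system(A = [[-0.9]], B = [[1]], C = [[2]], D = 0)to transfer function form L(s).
L(s) = C(sI - A)⁻¹B + D.
Characteristic polynomial det(sI - A) = s + 0.9.
Numerator from C·adj(sI-A)·B + D·det(sI-A) = 2.
L(s) = (2)/(s + 0.9)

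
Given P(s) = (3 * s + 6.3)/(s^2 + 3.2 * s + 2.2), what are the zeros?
Set numerator = 0: 3*s + 6.3 = 0 → Zeros: -2.1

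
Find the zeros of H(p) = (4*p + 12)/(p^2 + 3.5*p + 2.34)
Set numerator = 0: 4*p + 12 = 0 → Zeros: -3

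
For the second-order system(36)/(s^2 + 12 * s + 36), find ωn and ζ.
Standard form: ωn²/(s²+2ζωn·s+ωn²).
const=36=ωn² → ωn=6, s coeff=12=2ζωn → ζ=1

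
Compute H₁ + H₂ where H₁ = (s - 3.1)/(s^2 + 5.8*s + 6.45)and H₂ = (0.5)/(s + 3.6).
Parallel: H = H₁ + H₂ = (n₁·d₂ + n₂·d₁)/(d₁·d₂).
n₁·d₂ = s^2 + 0.5*s - 11.16. n₂·d₁ = 0.5*s^2 + 2.9*s + 3.225. Sum = 1.5*s^2 + 3.4*s - 7.935. d₁·d₂ = s^3 + 9.4*s^2 + 27.33*s + 23.22.
H(s) = (1.5*s^2 + 3.4*s - 7.935)/(s^3 + 9.4*s^2 + 27.33*s + 23.22)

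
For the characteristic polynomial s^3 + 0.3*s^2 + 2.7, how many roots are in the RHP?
s^3 + 0.3*s^2 + 2.7 = (s + 1.5)(s^2 - 1.2*s + 1.8). Poles: -1.5, 0.6 + 1.2j, 0.6 - 1.2j. RHP poles (Re>0): 2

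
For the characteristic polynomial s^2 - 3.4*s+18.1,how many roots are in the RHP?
Poles: 1.7 + 3.9j, 1.7 - 3.9j. RHP poles (Re>0): 2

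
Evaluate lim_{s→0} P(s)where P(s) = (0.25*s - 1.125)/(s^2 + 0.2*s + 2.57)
DC gain = P(0) = num(0)/den(0) = -1.125/2.57 = -0.4377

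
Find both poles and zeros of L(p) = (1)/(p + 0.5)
Set denominator = 0: p + 0.5 = 0 → Poles: -0.5
Numerator is a nonzero constant (1) → Zeros: none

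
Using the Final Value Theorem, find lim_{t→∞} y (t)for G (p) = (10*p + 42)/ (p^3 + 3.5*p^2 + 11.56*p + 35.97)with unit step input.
FVT: lim_{t→∞} y(t) = lim_{p→0} p*Y(p) where Y(p) = G(p)/p.
= lim_{p→0} G(p) = G(0) = num(0)/den(0) = 42/35.97 = 1.168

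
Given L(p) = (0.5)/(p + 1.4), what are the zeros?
Numerator is a nonzero constant (0.5) → Zeros: none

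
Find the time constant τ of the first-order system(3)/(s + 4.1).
First-order system: τ = -1/pole. Pole = -4.1. τ = -1/(-4.1) = 0.2439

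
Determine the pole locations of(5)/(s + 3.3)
Set denominator = 0: s + 3.3 = 0 → Poles: -3.3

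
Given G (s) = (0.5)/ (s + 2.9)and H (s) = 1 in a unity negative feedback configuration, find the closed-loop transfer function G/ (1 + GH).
Closed-loop T = G/(1+GH).
Numerator: G_num * H_den = 0.5.
Denominator: G_den * H_den + G_num * H_num = (s + 2.9) + (0.5) = s + 3.4.
T(s) = (0.5)/(s + 3.4)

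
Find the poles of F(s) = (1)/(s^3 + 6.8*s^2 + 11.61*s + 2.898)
Set denominator = 0: s^3 + 6.8*s^2 + 11.61*s + 2.898 = (s + 2.3)(s + 0.3)(s + 4.2) = 0 → Poles: -0.3, -2.3, -4.2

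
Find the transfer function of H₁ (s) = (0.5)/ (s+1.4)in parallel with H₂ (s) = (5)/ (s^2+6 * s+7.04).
Parallel: H = H₁ + H₂ = (n₁·d₂ + n₂·d₁)/(d₁·d₂).
n₁·d₂ = 0.5*s^2 + 3*s + 3.52. n₂·d₁ = 5*s + 7. Sum = 0.5*s^2 + 8*s + 10.52. d₁·d₂ = s^3 + 7.4*s^2 + 15.44*s + 9.856.
H(s) = (0.5*s^2 + 8*s + 10.52)/(s^3 + 7.4*s^2 + 15.44*s + 9.856)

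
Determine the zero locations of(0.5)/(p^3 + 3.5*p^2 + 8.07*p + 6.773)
Numerator is a nonzero constant (0.5) → Zeros: none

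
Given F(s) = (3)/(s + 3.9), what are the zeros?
Numerator is a nonzero constant (3) → Zeros: none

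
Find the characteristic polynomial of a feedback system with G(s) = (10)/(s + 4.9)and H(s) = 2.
Characteristic poly = G_den * H_den + G_num * H_num = (s + 4.9) + (20) = s + 24.9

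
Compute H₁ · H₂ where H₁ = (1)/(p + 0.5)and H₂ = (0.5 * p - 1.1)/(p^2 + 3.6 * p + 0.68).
Series: H = H₁ · H₂ = (n₁·n₂)/(d₁·d₂).
Num: n₁·n₂ = 0.5*p - 1.1. Den: d₁·d₂ = p^3 + 4.1*p^2 + 2.48*p + 0.34.
H(p) = (0.5*p - 1.1)/(p^3 + 4.1*p^2 + 2.48*p + 0.34)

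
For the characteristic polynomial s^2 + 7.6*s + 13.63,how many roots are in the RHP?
s^2 + 7.6*s + 13.63 = (s + 4.7)(s + 2.9). Poles: -2.9, -4.7. RHP poles (Re>0): 0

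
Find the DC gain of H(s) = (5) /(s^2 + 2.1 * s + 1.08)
DC gain = H(0) = num(0)/den(0) = 5/1.08 = 4.63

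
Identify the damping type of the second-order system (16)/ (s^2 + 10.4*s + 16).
Standard form: ωn²/(s²+2ζωn·s+ωn²) gives ωn=4, ζ=1.3.
Overdamped (ζ = 1.3 > 1)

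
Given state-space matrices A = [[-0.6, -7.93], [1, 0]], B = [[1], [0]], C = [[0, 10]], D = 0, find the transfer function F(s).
F(s) = C(sI - A)⁻¹B + D.
Characteristic polynomial det(sI - A) = s^2 + 0.6*s + 7.93.
Numerator from C·adj(sI-A)·B + D·det(sI-A) = 10.
F(s) = (10)/(s^2 + 0.6*s + 7.93)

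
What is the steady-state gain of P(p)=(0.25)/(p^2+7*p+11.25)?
DC gain = P(0) = num(0)/den(0) = 0.25/11.25 = 0.02222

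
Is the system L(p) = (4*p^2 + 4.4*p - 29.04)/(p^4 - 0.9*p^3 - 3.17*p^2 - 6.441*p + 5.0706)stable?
Denominator: p^4 - 0.9*p^3 - 3.17*p^2 - 6.441*p + 5.0706 = (p - 2.7)(p - 0.6)(p^2 + 2.4*p + 3.13). Poles: -1.2 + 1.3j, -1.2 - 1.3j, 0.6, 2.7. All Re(p)<0: No (unstable)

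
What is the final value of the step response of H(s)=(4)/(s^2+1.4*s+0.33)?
FVT: lim_{t→∞} y(t) = lim_{s→0} s*Y(s) where Y(s) = H(s)/s.
= lim_{s→0} H(s) = H(0) = num(0)/den(0) = 4/0.33 = 12.12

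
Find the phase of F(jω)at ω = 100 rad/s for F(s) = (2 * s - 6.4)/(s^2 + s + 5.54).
Substitute s = j*100: F(j100) = 0.000840492 - 0.0200027j.
∠F(j100) = atan2(Im, Re) = atan2(-0.0200027, 0.000840492) = -87.59°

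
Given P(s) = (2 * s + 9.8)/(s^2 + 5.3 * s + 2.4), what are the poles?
Set denominator = 0: s^2 + 5.3*s + 2.4 = (s + 0.5)(s + 4.8) = 0 → Poles: -0.5, -4.8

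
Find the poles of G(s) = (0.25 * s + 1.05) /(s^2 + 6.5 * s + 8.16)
Set denominator = 0: s^2 + 6.5*s + 8.16 = (s + 4.8)(s + 1.7) = 0 → Poles: -1.7, -4.8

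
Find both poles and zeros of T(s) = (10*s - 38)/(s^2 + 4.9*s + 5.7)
Set denominator = 0: s^2 + 4.9*s + 5.7 = (s + 1.9)(s + 3) = 0 → Poles: -1.9, -3
Set numerator = 0: 10*s - 38 = 0 → Zeros: 3.8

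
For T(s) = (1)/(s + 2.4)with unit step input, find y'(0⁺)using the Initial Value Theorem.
IVT: y'(0⁺) = lim_{s→∞} s²·Y(s) = lim_{s→∞} s·T(s).
deg(num) = 0, deg(den) = 1, relative degree = 1, so s·T(s) → (leading num)/(leading den) = 1/1 = 1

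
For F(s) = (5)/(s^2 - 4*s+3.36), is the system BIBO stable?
Denominator: s^2 - 4*s + 3.36 = (s - 2.8)(s - 1.2). Poles: 1.2, 2.8. All Re(p)<0: No (unstable)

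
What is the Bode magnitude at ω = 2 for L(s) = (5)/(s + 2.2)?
Substitute s = j*2: L(j2) = 1.24434 - 1.13122j.
|L(j2)| = sqrt(Re² + Im²) = 1.682.
20*log₁₀(1.682) = 4.51 dB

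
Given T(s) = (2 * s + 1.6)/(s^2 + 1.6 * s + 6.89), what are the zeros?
Set numerator = 0: 2*s + 1.6 = 0 → Zeros: -0.8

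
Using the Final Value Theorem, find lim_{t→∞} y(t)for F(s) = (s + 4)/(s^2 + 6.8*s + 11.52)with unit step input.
FVT: lim_{t→∞} y(t) = lim_{s→0} s*Y(s) where Y(s) = F(s)/s.
= lim_{s→0} F(s) = F(0) = num(0)/den(0) = 4/11.52 = 0.3472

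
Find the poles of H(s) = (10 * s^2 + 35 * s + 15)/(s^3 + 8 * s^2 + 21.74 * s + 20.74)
Set denominator = 0: s^3 + 8*s^2 + 21.74*s + 20.74 = (s + 3.4)(s^2 + 4.6*s + 6.1) = 0 → Poles: -2.3 + 0.9j, -2.3 - 0.9j, -3.4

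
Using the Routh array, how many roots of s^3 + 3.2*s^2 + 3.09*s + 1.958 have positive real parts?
Routh array:
s^3: [1, 3.09]; s^2: [3.2, 1.958]; s^1: [2.47813]; s^0: [1.958]
First column: [1, 3.2, 2.47813, 1.958]. Sign changes = RHP roots = 0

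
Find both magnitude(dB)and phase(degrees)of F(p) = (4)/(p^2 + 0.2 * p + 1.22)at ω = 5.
Substitute p = j*5: F(j5) = -0.167912 - 0.00706104j.
|F| = 20*log₁₀(sqrt(Re²+Im²)) = -15.49 dB.
∠F = atan2(Im, Re) = -177.59°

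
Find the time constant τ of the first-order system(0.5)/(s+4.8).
First-order system: τ = -1/pole. Pole = -4.8. τ = -1/(-4.8) = 0.2083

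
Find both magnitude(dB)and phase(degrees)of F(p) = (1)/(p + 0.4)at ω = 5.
Substitute p = j*5: F(j5) = 0.0158983 - 0.198728j.
|F| = 20*log₁₀(sqrt(Re²+Im²)) = -14.01 dB.
∠F = atan2(Im, Re) = -85.43°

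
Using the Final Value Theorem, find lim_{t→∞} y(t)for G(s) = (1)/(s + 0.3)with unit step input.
FVT: lim_{t→∞} y(t) = lim_{s→0} s*Y(s) where Y(s) = G(s)/s.
= lim_{s→0} G(s) = G(0) = num(0)/den(0) = 1/0.3 = 3.333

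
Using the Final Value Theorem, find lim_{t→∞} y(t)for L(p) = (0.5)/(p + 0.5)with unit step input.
FVT: lim_{t→∞} y(t) = lim_{p→0} p*Y(p) where Y(p) = L(p)/p.
= lim_{p→0} L(p) = L(0) = num(0)/den(0) = 0.5/0.5 = 1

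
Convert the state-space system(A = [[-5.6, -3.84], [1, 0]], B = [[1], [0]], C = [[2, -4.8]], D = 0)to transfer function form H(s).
H(s) = C(sI - A)⁻¹B + D.
Characteristic polynomial det(sI - A) = s^2 + 5.6*s + 3.84.
Numerator from C·adj(sI-A)·B + D·det(sI-A) = 2*s - 4.8.
H(s) = (2*s - 4.8)/(s^2 + 5.6*s + 3.84)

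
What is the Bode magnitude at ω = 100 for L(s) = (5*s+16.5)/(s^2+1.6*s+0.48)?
Substitute s = j*100: L(j100) = -0.000849785 - 0.050016j.
|L(j100)| = sqrt(Re² + Im²) = 0.05002.
20*log₁₀(0.05002) = -26.02 dB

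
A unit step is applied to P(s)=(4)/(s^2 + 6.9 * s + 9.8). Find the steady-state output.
FVT: lim_{t→∞} y(t) = lim_{s→0} s*Y(s) where Y(s) = P(s)/s.
= lim_{s→0} P(s) = P(0) = num(0)/den(0) = 4/9.8 = 0.4082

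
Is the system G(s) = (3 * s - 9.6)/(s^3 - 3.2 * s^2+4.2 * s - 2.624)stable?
Denominator: s^3 - 3.2*s^2 + 4.2*s - 2.624 = (s - 1.6)(s^2 - 1.6*s + 1.64). Poles: 0.8 + 1j, 0.8 - 1j, 1.6. All Re(p)<0: No (unstable)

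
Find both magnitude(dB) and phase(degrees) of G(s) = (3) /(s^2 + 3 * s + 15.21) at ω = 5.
Substitute s = j*5: G(j5) = -0.0915398 - 0.140255j.
|G| = 20*log₁₀(sqrt(Re²+Im²)) = -15.52 dB.
∠G = atan2(Im, Re) = -123.13°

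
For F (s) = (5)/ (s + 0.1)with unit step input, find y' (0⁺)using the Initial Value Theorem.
IVT: y'(0⁺) = lim_{s→∞} s²·Y(s) = lim_{s→∞} s·F(s).
deg(num) = 0, deg(den) = 1, relative degree = 1, so s·F(s) → (leading num)/(leading den) = 5/1 = 5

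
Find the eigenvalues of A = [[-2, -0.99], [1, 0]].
Eigenvalues solve det(λI - A) = 0.
Characteristic polynomial: λ^2 + 2*λ + 0.99 = 0.
Factor: (λ + 1.1)(λ + 0.9) = 0.
Roots: -0.9, -1.1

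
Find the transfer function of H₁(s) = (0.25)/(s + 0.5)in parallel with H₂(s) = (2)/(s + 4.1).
Parallel: H = H₁ + H₂ = (n₁·d₂ + n₂·d₁)/(d₁·d₂).
n₁·d₂ = 0.25*s + 1.025. n₂·d₁ = 2*s + 1. Sum = 2.25*s + 2.025. d₁·d₂ = s^2 + 4.6*s + 2.05.
H(s) = (2.25*s + 2.025)/(s^2 + 4.6*s + 2.05)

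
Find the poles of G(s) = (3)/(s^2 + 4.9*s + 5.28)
Set denominator = 0: s^2 + 4.9*s + 5.28 = (s + 3.3)(s + 1.6) = 0 → Poles: -1.6, -3.3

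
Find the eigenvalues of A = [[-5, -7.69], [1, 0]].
Eigenvalues solve det(λI - A) = 0.
Characteristic polynomial: λ^2 + 5*λ + 7.69 = 0.
Roots: -2.5 + 1.2j, -2.5 - 1.2j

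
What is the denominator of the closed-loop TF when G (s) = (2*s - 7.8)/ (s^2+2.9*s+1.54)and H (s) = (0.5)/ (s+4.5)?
Characteristic poly = G_den * H_den + G_num * H_num = (s^3 + 7.4*s^2 + 14.59*s + 6.93) + (s - 3.9) = s^3 + 7.4*s^2 + 15.59*s + 3.03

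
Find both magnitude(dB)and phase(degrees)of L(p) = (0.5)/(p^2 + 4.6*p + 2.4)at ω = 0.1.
Substitute p = j*0.1: L(j0.1) = 0.201732 - 0.0388271j.
|L| = 20*log₁₀(sqrt(Re²+Im²)) = -13.75 dB.
∠L = atan2(Im, Re) = -10.89°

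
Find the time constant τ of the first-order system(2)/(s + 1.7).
First-order system: τ = -1/pole. Pole = -1.7. τ = -1/(-1.7) = 0.5882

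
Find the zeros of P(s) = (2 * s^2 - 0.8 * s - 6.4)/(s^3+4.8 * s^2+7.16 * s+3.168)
Set numerator = 0: 2*s^2 - 0.8*s - 6.4 = 2*(s + 1.6)(s - 2) = 0 → Zeros: -1.6, 2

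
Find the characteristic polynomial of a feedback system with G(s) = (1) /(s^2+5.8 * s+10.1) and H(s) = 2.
Characteristic poly = G_den * H_den + G_num * H_num = (s^2 + 5.8*s + 10.1) + (2) = s^2 + 5.8*s + 12.1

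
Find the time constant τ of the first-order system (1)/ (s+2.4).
First-order system: τ = -1/pole. Pole = -2.4. τ = -1/(-2.4) = 0.4167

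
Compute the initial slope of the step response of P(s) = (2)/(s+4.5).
IVT: y'(0⁺) = lim_{s→∞} s²·Y(s) = lim_{s→∞} s·P(s).
deg(num) = 0, deg(den) = 1, relative degree = 1, so s·P(s) → (leading num)/(leading den) = 2/1 = 2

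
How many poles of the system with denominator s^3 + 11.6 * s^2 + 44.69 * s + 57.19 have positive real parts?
s^3 + 11.6*s^2 + 44.69*s + 57.19 = (s + 3.8)(s + 3.5)(s + 4.3). Poles: -3.5, -3.8, -4.3. RHP poles (Re>0): 0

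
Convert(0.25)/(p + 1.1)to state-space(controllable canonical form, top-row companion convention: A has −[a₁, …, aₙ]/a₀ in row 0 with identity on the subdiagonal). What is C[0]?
Reachable canonical form: C = numerator coefficients (right-aligned, zero-padded to length n).
num = 0.25, C = [[0.25]].
C[0] = 0.25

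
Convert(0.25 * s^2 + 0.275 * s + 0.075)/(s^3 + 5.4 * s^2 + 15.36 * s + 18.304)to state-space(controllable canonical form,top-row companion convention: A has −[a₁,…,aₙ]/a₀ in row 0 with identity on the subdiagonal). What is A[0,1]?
Reachable canonical form for den = s^3 + 5.4*s^2 + 15.36*s + 18.304: top row of A = -[a₁,a₂,...,aₙ]/a₀, ones on the subdiagonal, zeros elsewhere.
A = [[-5.4, -15.36, -18.304], [1, 0, 0], [0, 1, 0]].
A[0,1] = -15.36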